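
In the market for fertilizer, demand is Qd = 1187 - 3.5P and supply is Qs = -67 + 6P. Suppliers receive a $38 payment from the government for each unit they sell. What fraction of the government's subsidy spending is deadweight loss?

Pre-subsidy: 1187 - 3.5P = -67 + 6P gives P* = 132, Q* = 725.
With the subsidy, sellers receive Ps = Pb + 38 for each unit, where Pb is the price buyers pay.
Supply in terms of Pb becomes Qs = -67 + 6(Pb + 38) = 161 + 6Pb. Setting this equal to demand: 1187 - 3.5Pb = 161 + 6Pb, so Pb = 108.
Sellers receive Ps = 108 + 38 = 146; Q' = 1187 − 3.5·108 = 809.
ΔCS = ½(725 + 809)(132 − 108) = 18408; ΔPS = ½(725 + 809)(146 − 132) = 10738.
Government spending = 38 × 809 = 30742.
DWL = ½ × 38 × (809 − 725) = 1596; fraction = 1596 / 30742 = 42/809.

DWL / government spending = 42/809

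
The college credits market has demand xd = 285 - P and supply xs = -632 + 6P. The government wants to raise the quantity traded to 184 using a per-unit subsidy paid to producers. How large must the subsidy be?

At x = 184, invert demand for the buyer price: Pb = (285 − 184)/1 = 101; invert supply for the seller price: Ps = (184 − (-632))/6 = 136.
The subsidy must fill the gap: s = Ps − Pb = 136 − 101 = 35.

Required subsidy s = 35 per unit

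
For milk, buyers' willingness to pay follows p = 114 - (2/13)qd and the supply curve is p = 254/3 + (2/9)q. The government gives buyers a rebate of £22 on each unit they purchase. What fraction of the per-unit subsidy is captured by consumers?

Pre-subsidy: 114 - (2/13)q = 254/3 + (2/9)q gives q* = 78 and p* = 102.
With the rebate, buyers effectively pay pb = ps − 22, where ps is the price sellers receive.
On the curves, pb = 114 - (2/13)q and ps = 254/3 + (2/9)q; the wedge ps − pb = 22 gives 254/3 + (2/9)q − (114 - (2/13)q) = 22, so q' = 136.5.
Then pb = 114 − (2/13)·136.5 = 93 and ps = 254/3 + (2/9)·136.5 = 115.
Buyers' price falls by p* − pb = 102 − 93 = 9; sellers' price rises by ps − p* = 115 − 102 = 13.
So consumers capture 9/22 = 9/22 of each unit of subsidy.

Consumer share = 9/22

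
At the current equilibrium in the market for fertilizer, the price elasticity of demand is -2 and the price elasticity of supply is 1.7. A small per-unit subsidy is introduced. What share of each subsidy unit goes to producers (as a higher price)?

Producer share = 20/37

For a small subsidy around the equilibrium, the benefit split depends on the relative slopes, which at a point are proportional to the elasticities.
Buyer share = εs/(εs + |εd|) = 1.7/(1.7 + 2) = 17/37; seller share = |εd|/(εs + |εd|) = 20/37.
So producers capture 20/37 of the subsidy.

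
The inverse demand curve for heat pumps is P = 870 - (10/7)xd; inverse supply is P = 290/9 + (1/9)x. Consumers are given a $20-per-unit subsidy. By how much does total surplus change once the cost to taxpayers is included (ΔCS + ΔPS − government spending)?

Net change in total surplus = -12600/97

Pre-subsidy: 870 - (10/7)x = 290/9 + (1/9)x gives x* = 52780/97 and P* = 8990/97.
With the rebate, buyers effectively pay Pb = Ps − 20, where Ps is the price sellers receive.
On the curves, Pb = 870 - (10/7)x and Ps = 290/9 + (1/9)x; the wedge Ps − Pb = 20 gives 290/9 + (1/9)x − (870 - (10/7)x) = 20, so x' = 54040/97.
Then Pb = 870 − (10/7)·(54040/97) = 7190/97 and Ps = 290/9 + (1/9)·(54040/97) = 9130/97.
ΔCS = ½(52780/97 + 54040/97)(8990/97 − 7190/97) = 96138000/9409; ΔPS = ½(52780/97 + 54040/97)(9130/97 − 8990/97) = 7477400/9409.
Government spending = 20 × 54040/97 = 1080800/97.
Net change = 96138000/9409 + 7477400/9409 − 1080800/97 = -12600/97. The loss equals the DWL triangle ½·20·1260/97.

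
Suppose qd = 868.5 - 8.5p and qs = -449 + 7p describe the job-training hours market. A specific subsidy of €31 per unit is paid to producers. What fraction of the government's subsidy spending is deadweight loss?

Pre-subsidy: 868.5 - 8.5p = -449 + 7p gives p* = 85, q* = 146.
With the subsidy, sellers receive ps = pb + 31 for each unit, where pb is the price buyers pay.
Supply in terms of pb becomes qs = -449 + 7(pb + 31) = -232 + 7pb. Setting this equal to demand: 868.5 - 8.5pb = -232 + 7pb, so pb = 71.
Sellers receive ps = 71 + 31 = 102; q' = 868.5 − 8.5·71 = 265.
ΔCS = ½(146 + 265)(85 − 71) = 2877; ΔPS = ½(146 + 265)(102 − 85) = 3493.5.
Government spending = 31 × 265 = 8215.
DWL = ½ × 31 × (265 − 146) = 1844.5; fraction = 1844.5 / 8215 = 119/530.

DWL / government spending = 119/530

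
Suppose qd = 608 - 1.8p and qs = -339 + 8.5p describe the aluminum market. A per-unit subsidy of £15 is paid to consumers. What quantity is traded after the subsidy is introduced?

q' = 47873/103

Pre-subsidy: 608 - 1.8p = -339 + 8.5p gives p* = 9470/103, q* = 45578/103.
With the rebate, buyers effectively pay pb = ps − 15, where ps is the price sellers receive.
Demand in terms of ps becomes qd = 608 − 1.8(ps − 15) = 635 - 1.8ps. Setting this equal to supply: 635 - 1.8ps = -339 + 8.5ps, so ps = 9740/103.
Buyers pay pb = 9740/103 − 15 = 8195/103; q' = -339 + 8.5·(9740/103) = 47873/103.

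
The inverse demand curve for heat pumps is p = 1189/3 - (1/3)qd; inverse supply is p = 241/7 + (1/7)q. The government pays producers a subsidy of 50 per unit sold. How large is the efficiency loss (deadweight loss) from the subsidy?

Pre-subsidy: 1189/3 - (1/3)q = 241/7 + (1/7)q gives q* = 760 and p* = 143.
With the subsidy, sellers receive ps = pb + 50 for each unit, where pb is the price buyers pay.
On the curves, pb = 1189/3 - (1/3)q and ps = 241/7 + (1/7)q; the wedge ps − pb = 50 gives 241/7 + (1/7)q − (1189/3 - (1/3)q) = 50, so q' = 865.
Then pb = 1189/3 − (1/3)·865 = 108 and ps = 241/7 + (1/7)·865 = 158.
The subsidy expands output by 865 − 760 = 105 past the efficient level; on those units the gap between marginal cost and willingness to pay runs from 0 up to 50.
DWL = ½ × 50 × 105 = 2625.

Deadweight loss = 2625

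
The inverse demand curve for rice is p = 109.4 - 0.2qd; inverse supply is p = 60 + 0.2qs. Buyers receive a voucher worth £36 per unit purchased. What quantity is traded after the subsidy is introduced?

Pre-subsidy: 109.4 - 0.2q = 60 + 0.2q gives q* = 123.5 and p* = 84.7.
With the rebate, buyers effectively pay pb = ps − 36, where ps is the price sellers receive.
On the curves, pb = 109.4 - 0.2q and ps = 60 + 0.2q; the wedge ps − pb = 36 gives 60 + 0.2q − (109.4 - 0.2q) = 36, so q' = 213.5.
Then pb = 109.4 − 0.2·213.5 = 66.7 and ps = 60 + 0.2·213.5 = 102.7.

q' = 213.5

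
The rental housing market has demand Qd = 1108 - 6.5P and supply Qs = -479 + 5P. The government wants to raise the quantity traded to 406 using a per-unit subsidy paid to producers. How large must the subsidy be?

At Q = 406, invert demand for the buyer price: Pb = (1108 − 406)/6.5 = 108; invert supply for the seller price: Ps = (406 − (-479))/5 = 177.
The subsidy must fill the gap: s = Ps − Pb = 177 − 108 = 69.

Required subsidy s = 69 per unit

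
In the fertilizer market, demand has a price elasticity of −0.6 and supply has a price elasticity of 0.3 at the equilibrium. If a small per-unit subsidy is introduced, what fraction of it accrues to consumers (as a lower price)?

Consumer share = 1/3

For a small subsidy around the equilibrium, the benefit split depends on the relative slopes, which at a point are proportional to the elasticities.
Buyer share = εs/(εs + |εd|) = 0.3/(0.3 + 0.6) = 1/3; seller share = |εd|/(εs + |εd|) = 2/3.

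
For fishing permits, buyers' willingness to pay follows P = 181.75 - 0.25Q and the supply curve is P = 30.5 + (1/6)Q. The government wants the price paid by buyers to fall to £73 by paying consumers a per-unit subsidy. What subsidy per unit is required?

Required subsidy s = £30 per unit

At a buyer price of 73, quantity demanded is 727 − 4·73 = 435.
Sellers supply 435 only when they receive Ps = 30.5 + (1/6)·435 = 103.
s = Ps − Pb = 103 − 73 = 30.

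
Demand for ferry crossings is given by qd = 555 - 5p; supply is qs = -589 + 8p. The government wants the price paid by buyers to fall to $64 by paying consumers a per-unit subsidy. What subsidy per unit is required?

Required subsidy s = $39 per unit

At a buyer price of 64, quantity demanded is 555 − 5·64 = 235.
Sellers supply 235 only when they receive ps with -589 + 8·ps = 235, i.e. ps = 103.
s = ps − pb = 103 − 64 = 39.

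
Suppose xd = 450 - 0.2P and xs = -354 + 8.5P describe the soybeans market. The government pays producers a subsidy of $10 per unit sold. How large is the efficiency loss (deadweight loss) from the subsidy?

Pre-subsidy: 450 - 0.2P = -354 + 8.5P gives P* = 2680/29, x* = 12514/29.
With the subsidy, sellers receive Ps = Pb + 10 for each unit, where Pb is the price buyers pay.
Supply in terms of Pb becomes xs = -354 + 8.5(Pb + 10) = -269 + 8.5Pb. Setting this equal to demand: 450 - 0.2Pb = -269 + 8.5Pb, so Pb = 7190/87.
Sellers receive Ps = 7190/87 + 10 = 8060/87; x' = 450 − 0.2·(7190/87) = 37712/87.
The subsidy expands output by 37712/87 − 12514/29 = 170/87 past the efficient level; on those units the gap between marginal cost and willingness to pay runs from 0 up to 10.
DWL = ½ × 10 × 170/87 = 850/87.

Deadweight loss = 850/87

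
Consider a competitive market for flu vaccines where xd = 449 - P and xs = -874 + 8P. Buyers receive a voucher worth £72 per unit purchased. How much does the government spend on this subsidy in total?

Pre-subsidy: 449 - P = -874 + 8P gives P* = 147, x* = 302.
With the rebate, buyers effectively pay Pb = Ps − 72, where Ps is the price sellers receive.
Demand in terms of Ps becomes xd = 449 − 1(Ps − 72) = 521 - Ps. Setting this equal to supply: 521 - Ps = -874 + 8Ps, so Ps = 155.
Buyers pay Pb = 155 − 72 = 83; x' = -874 + 8·155 = 366.
Government outlay = subsidy × quantity = 72 × 366 = 26352.

Government cost = £26352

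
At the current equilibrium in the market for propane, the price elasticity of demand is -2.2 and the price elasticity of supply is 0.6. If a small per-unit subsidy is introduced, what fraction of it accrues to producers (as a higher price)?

For a small subsidy around the equilibrium, the benefit split depends on the relative slopes, which at a point are proportional to the elasticities.
Buyer share = εs/(εs + |εd|) = 0.6/(0.6 + 2.2) = 3/14; seller share = |εd|/(εs + |εd|) = 11/14.
So producers capture 11/14 of the subsidy.

Producer share = 11/14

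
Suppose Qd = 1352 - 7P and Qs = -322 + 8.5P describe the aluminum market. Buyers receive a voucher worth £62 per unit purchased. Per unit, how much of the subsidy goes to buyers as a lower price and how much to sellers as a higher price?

Pre-subsidy: 1352 - 7P = -322 + 8.5P gives P* = 108, Q* = 596.
With the rebate, buyers effectively pay Pb = Ps − 62, where Ps is the price sellers receive.
Demand in terms of Ps becomes Qd = 1352 − 7(Ps − 62) = 1786 - 7Ps. Setting this equal to supply: 1786 - 7Ps = -322 + 8.5Ps, so Ps = 136.
Buyers pay Pb = 136 − 62 = 74; Q' = -322 + 8.5·136 = 834.
Buyers' price falls by P* − Pb = 108 − 74 = 34; sellers' price rises by Ps − P* = 136 − 108 = 28.

Buyers gain £34 per unit; sellers gain £28 per unit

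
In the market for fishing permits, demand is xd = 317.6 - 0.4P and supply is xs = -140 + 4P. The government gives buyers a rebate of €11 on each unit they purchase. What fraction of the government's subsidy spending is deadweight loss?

DWL / government spending = 1/140

Pre-subsidy: 317.6 - 0.4P = -140 + 4P gives P* = 104, x* = 276.
With the rebate, buyers effectively pay Pb = Ps − 11, where Ps is the price sellers receive.
Demand in terms of Ps becomes xd = 317.6 − 0.4(Ps − 11) = 322 - 0.4Ps. Setting this equal to supply: 322 - 0.4Ps = -140 + 4Ps, so Ps = 105.
Buyers pay Pb = 105 − 11 = 94; x' = -140 + 4·105 = 280.
ΔCS = ½(276 + 280)(104 − 94) = 2780; ΔPS = ½(276 + 280)(105 − 104) = 278.
Government spending = 11 × 280 = 3080.
DWL = ½ × 11 × (280 − 276) = 22; fraction = 22 / 3080 = 1/140.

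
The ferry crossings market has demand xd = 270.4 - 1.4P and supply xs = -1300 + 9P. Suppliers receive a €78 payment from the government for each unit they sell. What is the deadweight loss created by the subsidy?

Pre-subsidy: 270.4 - 1.4P = -1300 + 9P gives P* = 151, x* = 59.
With the subsidy, sellers receive Ps = Pb + 78 for each unit, where Pb is the price buyers pay.
Supply in terms of Pb becomes xs = -1300 + 9(Pb + 78) = -598 + 9Pb. Setting this equal to demand: 270.4 - 1.4Pb = -598 + 9Pb, so Pb = 83.5.
Sellers receive Ps = 83.5 + 78 = 161.5; x' = 270.4 − 1.4·83.5 = 153.5.
The subsidy expands output by 153.5 − 59 = 94.5 past the efficient level; on those units the gap between marginal cost and willingness to pay runs from 0 up to 78.
DWL = ½ × 78 × 94.5 = 3685.5.

Deadweight loss = €3685.5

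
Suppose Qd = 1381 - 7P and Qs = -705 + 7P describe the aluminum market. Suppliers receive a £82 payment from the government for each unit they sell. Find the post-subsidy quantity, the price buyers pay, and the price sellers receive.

Q' = 625; buyers pay £108; sellers receive £190

Pre-subsidy: 1381 - 7P = -705 + 7P gives P* = 149, Q* = 338.
With the subsidy, sellers receive Ps = Pb + 82 for each unit, where Pb is the price buyers pay.
Supply in terms of Pb becomes Qs = -705 + 7(Pb + 82) = -131 + 7Pb. Setting this equal to demand: 1381 - 7Pb = -131 + 7Pb, so Pb = 108.
Sellers receive Ps = 108 + 82 = 190; Q' = 1381 − 7·108 = 625.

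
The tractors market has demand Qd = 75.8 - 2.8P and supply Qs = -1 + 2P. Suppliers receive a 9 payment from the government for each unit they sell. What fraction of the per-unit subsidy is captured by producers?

Pre-subsidy: 75.8 - 2.8P = -1 + 2P gives P* = 16, Q* = 31.
With the subsidy, sellers receive Ps = Pb + 9 for each unit, where Pb is the price buyers pay.
Supply in terms of Pb becomes Qs = -1 + 2(Pb + 9) = 17 + 2Pb. Setting this equal to demand: 75.8 - 2.8Pb = 17 + 2Pb, so Pb = 12.25.
Sellers receive Ps = 12.25 + 9 = 21.25; Q' = 75.8 − 2.8·12.25 = 41.5.
Buyers' price falls by P* − Pb = 16 − 12.25 = 3.75; sellers' price rises by Ps − P* = 21.25 − 16 = 5.25.
So producers capture 5.25/9 = 7/12 of each unit of subsidy.

Producer share = 7/12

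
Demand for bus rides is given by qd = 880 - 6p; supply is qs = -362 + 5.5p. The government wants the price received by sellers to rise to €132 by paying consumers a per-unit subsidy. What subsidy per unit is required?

At a seller price of 132, quantity supplied is -362 + 5.5·132 = 364.
Buyers absorb 364 only when they pay pb with 880 − 6·pb = 364, i.e. pb = 86.
s = ps − pb = 132 − 86 = 46.

Required subsidy s = €46 per unit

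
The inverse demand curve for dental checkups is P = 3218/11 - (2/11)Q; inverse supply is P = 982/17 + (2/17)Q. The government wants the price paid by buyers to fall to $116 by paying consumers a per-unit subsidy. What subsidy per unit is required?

Required subsidy s = $56 per unit

At a buyer price of 116, quantity demanded is 1609 − 5.5·116 = 971.
Sellers supply 971 only when they receive Ps = 982/17 + (2/17)·971 = 172.
s = Ps − Pb = 172 − 116 = 56.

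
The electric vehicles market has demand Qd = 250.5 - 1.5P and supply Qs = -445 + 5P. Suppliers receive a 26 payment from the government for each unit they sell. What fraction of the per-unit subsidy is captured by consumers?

Pre-subsidy: 250.5 - 1.5P = -445 + 5P gives P* = 107, Q* = 90.
With the subsidy, sellers receive Ps = Pb + 26 for each unit, where Pb is the price buyers pay.
Supply in terms of Pb becomes Qs = -445 + 5(Pb + 26) = -315 + 5Pb. Setting this equal to demand: 250.5 - 1.5Pb = -315 + 5Pb, so Pb = 87.
Sellers receive Ps = 87 + 26 = 113; Q' = 250.5 − 1.5·87 = 120.
Buyers' price falls by P* − Pb = 107 − 87 = 20; sellers' price rises by Ps − P* = 113 − 107 = 6.
So consumers capture 20/26 = 10/13 of each unit of subsidy.

Consumer share = 10/13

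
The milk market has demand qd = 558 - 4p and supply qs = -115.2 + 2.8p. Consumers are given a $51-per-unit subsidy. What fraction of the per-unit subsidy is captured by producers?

Pre-subsidy: 558 - 4p = -115.2 + 2.8p gives p* = 99, q* = 162.
With the rebate, buyers effectively pay pb = ps − 51, where ps is the price sellers receive.
Demand in terms of ps becomes qd = 558 − 4(ps − 51) = 762 - 4ps. Setting this equal to supply: 762 - 4ps = -115.2 + 2.8ps, so ps = 129.
Buyers pay pb = 129 − 51 = 78; q' = -115.2 + 2.8·129 = 246.
Buyers' price falls by p* − pb = 99 − 78 = 21; sellers' price rises by ps − p* = 129 − 99 = 30.
So producers capture 30/51 = 10/17 of each unit of subsidy.

Producer share = 10/17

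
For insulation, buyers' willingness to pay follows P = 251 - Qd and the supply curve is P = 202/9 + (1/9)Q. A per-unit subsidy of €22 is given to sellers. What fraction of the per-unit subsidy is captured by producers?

Producer share = 0.1

Pre-subsidy: 251 - Q = 202/9 + (1/9)Q gives Q* = 205.7 and P* = 45.3.
With the subsidy, sellers receive Ps = Pb + 22 for each unit, where Pb is the price buyers pay.
On the curves, Pb = 251 - Q and Ps = 202/9 + (1/9)Q; the wedge Ps − Pb = 22 gives 202/9 + (1/9)Q − (251 - Q) = 22, so Q' = 225.5.
Then Pb = 251 − 1·225.5 = 25.5 and Ps = 202/9 + (1/9)·225.5 = 47.5.
Buyers' price falls by P* − Pb = 45.3 − 25.5 = 19.8; sellers' price rises by Ps − P* = 47.5 − 45.3 = 2.2.
So producers capture 2.2/22 = 0.1 of each unit of subsidy.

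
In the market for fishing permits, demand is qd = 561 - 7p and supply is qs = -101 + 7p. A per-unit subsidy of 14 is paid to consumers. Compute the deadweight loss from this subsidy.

Deadweight loss = 343

Pre-subsidy: 561 - 7p = -101 + 7p gives p* = 331/7, q* = 230.
With the rebate, buyers effectively pay pb = ps − 14, where ps is the price sellers receive.
Demand in terms of ps becomes qd = 561 − 7(ps − 14) = 659 - 7ps. Setting this equal to supply: 659 - 7ps = -101 + 7ps, so ps = 380/7.
Buyers pay pb = 380/7 − 14 = 282/7; q' = -101 + 7·(380/7) = 279.
The subsidy expands output by 279 − 230 = 49 past the efficient level; on those units the gap between marginal cost and willingness to pay runs from 0 up to 14.
DWL = ½ × 14 × 49 = 343.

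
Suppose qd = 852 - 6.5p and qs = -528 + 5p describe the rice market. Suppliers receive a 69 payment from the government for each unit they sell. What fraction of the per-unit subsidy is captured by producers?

Producer share = 13/23

Pre-subsidy: 852 - 6.5p = -528 + 5p gives p* = 120, q* = 72.
With the subsidy, sellers receive ps = pb + 69 for each unit, where pb is the price buyers pay.
Supply in terms of pb becomes qs = -528 + 5(pb + 69) = -183 + 5pb. Setting this equal to demand: 852 - 6.5pb = -183 + 5pb, so pb = 90.
Sellers receive ps = 90 + 69 = 159; q' = 852 − 6.5·90 = 267.
Buyers' price falls by p* − pb = 120 − 90 = 30; sellers' price rises by ps − p* = 159 − 120 = 39.
So producers capture 39/69 = 13/23 of each unit of subsidy.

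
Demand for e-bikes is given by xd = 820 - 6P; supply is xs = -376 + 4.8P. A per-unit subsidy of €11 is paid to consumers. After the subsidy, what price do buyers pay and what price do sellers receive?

Buyers pay 2858/27; sellers receive 3155/27

Pre-subsidy: 820 - 6P = -376 + 4.8P gives P* = 2990/27, x* = 1400/9.
With the rebate, buyers effectively pay Pb = Ps − 11, where Ps is the price sellers receive.
Demand in terms of Ps becomes xd = 820 − 6(Ps − 11) = 886 - 6Ps. Setting this equal to supply: 886 - 6Ps = -376 + 4.8Ps, so Ps = 3155/27.
Buyers pay Pb = 3155/27 − 11 = 2858/27; x' = -376 + 4.8·(3155/27) = 1664/9.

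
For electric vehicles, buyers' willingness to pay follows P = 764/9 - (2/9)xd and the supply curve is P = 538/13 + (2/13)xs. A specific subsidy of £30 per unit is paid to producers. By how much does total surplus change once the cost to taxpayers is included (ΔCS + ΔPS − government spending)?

Pre-subsidy: 764/9 - (2/9)x = 538/13 + (2/13)x gives x* = 2545/22 and P* = 651/11.
With the subsidy, sellers receive Ps = Pb + 30 for each unit, where Pb is the price buyers pay.
On the curves, Pb = 764/9 - (2/9)x and Ps = 538/13 + (2/13)x; the wedge Ps − Pb = 30 gives 538/13 + (2/13)x − (764/9 - (2/9)x) = 30, so x' = 2150/11.
Then Pb = 764/9 − (2/9)·(2150/11) = 456/11 and Ps = 538/13 + (2/13)·(2150/11) = 786/11.
ΔCS = ½(2545/22 + 2150/11)(651/11 − 456/11) = 1334775/484; ΔPS = ½(2545/22 + 2150/11)(786/11 − 651/11) = 924075/484.
Government spending = 30 × 2150/11 = 64500/11.
Net change = 1334775/484 + 924075/484 − 64500/11 = -26325/22. The loss equals the DWL triangle ½·30·1755/22.

Net change in total surplus = -26325/22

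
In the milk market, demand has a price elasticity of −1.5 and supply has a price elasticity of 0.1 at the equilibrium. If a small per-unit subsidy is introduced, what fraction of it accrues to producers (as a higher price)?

Producer share = 0.9375

For a small subsidy around the equilibrium, the benefit split depends on the relative slopes, which at a point are proportional to the elasticities.
Buyer share = εs/(εs + |εd|) = 0.1/(0.1 + 1.5) = 0.0625; seller share = |εd|/(εs + |εd|) = 0.9375.
So producers capture 0.9375 of the subsidy.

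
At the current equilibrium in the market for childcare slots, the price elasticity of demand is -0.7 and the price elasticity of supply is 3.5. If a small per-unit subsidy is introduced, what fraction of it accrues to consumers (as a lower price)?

For a small subsidy around the equilibrium, the benefit split depends on the relative slopes, which at a point are proportional to the elasticities.
Buyer share = εs/(εs + |εd|) = 3.5/(3.5 + 0.7) = 5/6; seller share = |εd|/(εs + |εd|) = 1/6.

Consumer share = 5/6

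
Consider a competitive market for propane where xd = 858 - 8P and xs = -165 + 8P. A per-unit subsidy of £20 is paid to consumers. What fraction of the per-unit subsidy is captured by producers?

Pre-subsidy: 858 - 8P = -165 + 8P gives P* = 63.9375, x* = 346.5.
With the rebate, buyers effectively pay Pb = Ps − 20, where Ps is the price sellers receive.
Demand in terms of Ps becomes xd = 858 − 8(Ps − 20) = 1018 - 8Ps. Setting this equal to supply: 1018 - 8Ps = -165 + 8Ps, so Ps = 73.9375.
Buyers pay Pb = 73.9375 − 20 = 53.9375; x' = -165 + 8·73.9375 = 426.5.
Buyers' price falls by P* − Pb = 63.9375 − 53.9375 = 10; sellers' price rises by Ps − P* = 73.9375 − 63.9375 = 10.
So producers capture 10/20 = 0.5 of each unit of subsidy.

Producer share = 0.5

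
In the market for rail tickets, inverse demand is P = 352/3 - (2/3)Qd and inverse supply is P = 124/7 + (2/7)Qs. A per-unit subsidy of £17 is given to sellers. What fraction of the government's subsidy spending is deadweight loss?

Pre-subsidy: 352/3 - (2/3)Q = 124/7 + (2/7)Q gives Q* = 104.6 and P* = 47.6.
With the subsidy, sellers receive Ps = Pb + 17 for each unit, where Pb is the price buyers pay.
On the curves, Pb = 352/3 - (2/3)Q and Ps = 124/7 + (2/7)Q; the wedge Ps − Pb = 17 gives 124/7 + (2/7)Q − (352/3 - (2/3)Q) = 17, so Q' = 122.45.
Then Pb = 352/3 − (2/3)·122.45 = 35.7 and Ps = 124/7 + (2/7)·122.45 = 52.7.
ΔCS = ½(104.6 + 122.45)(47.6 − 35.7) = 1350.9475; ΔPS = ½(104.6 + 122.45)(52.7 − 47.6) = 578.9775.
Government spending = 17 × 122.45 = 2081.65.
DWL = ½ × 17 × (122.45 − 104.6) = 151.725; fraction = 151.725 / 2081.65 = 357/4898.

DWL / government spending = 357/4898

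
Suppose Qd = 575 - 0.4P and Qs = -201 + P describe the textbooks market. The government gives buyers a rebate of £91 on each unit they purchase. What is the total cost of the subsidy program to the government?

Pre-subsidy: 575 - 0.4P = -201 + P gives P* = 3880/7, Q* = 2473/7.
With the rebate, buyers effectively pay Pb = Ps − 91, where Ps is the price sellers receive.
Demand in terms of Ps becomes Qd = 575 − 0.4(Ps − 91) = 611.4 - 0.4Ps. Setting this equal to supply: 611.4 - 0.4Ps = -201 + Ps, so Ps = 4062/7.
Buyers pay Pb = 4062/7 − 91 = 3425/7; Q' = -201 + 1·(4062/7) = 2655/7.
Government outlay = subsidy × quantity = 91 × 2655/7 = 34515.

Government cost = £34515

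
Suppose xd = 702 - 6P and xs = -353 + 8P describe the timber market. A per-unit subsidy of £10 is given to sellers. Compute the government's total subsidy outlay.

Government cost = 19890/7

Pre-subsidy: 702 - 6P = -353 + 8P gives P* = 1055/14, x* = 1749/7.
With the subsidy, sellers receive Ps = Pb + 10 for each unit, where Pb is the price buyers pay.
Supply in terms of Pb becomes xs = -353 + 8(Pb + 10) = -273 + 8Pb. Setting this equal to demand: 702 - 6Pb = -273 + 8Pb, so Pb = 975/14.
Sellers receive Ps = 975/14 + 10 = 1115/14; x' = 702 − 6·(975/14) = 1989/7.
Government outlay = subsidy × quantity = 10 × 1989/7 = 19890/7.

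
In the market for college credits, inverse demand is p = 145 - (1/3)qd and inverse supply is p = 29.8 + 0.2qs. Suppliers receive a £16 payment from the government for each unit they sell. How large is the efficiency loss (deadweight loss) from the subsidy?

Pre-subsidy: 145 - (1/3)q = 29.8 + 0.2q gives q* = 216 and p* = 73.
With the subsidy, sellers receive ps = pb + 16 for each unit, where pb is the price buyers pay.
On the curves, pb = 145 - (1/3)q and ps = 29.8 + 0.2q; the wedge ps − pb = 16 gives 29.8 + 0.2q − (145 - (1/3)q) = 16, so q' = 246.
Then pb = 145 − (1/3)·246 = 63 and ps = 29.8 + 0.2·246 = 79.
The subsidy expands output by 246 − 216 = 30 past the efficient level; on those units the gap between marginal cost and willingness to pay runs from 0 up to 16.
DWL = ½ × 16 × 30 = 240.

Deadweight loss = £240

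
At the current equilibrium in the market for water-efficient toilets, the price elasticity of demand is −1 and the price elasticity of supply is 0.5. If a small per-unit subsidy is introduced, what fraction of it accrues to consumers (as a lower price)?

Consumer share = 1/3

For a small subsidy around the equilibrium, the benefit split depends on the relative slopes, which at a point are proportional to the elasticities.
Buyer share = εs/(εs + |εd|) = 0.5/(0.5 + 1) = 1/3; seller share = |εd|/(εs + |εd|) = 2/3.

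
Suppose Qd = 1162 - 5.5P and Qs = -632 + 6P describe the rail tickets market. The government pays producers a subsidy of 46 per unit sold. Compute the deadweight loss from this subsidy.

Pre-subsidy: 1162 - 5.5P = -632 + 6P gives P* = 156, Q* = 304.
With the subsidy, sellers receive Ps = Pb + 46 for each unit, where Pb is the price buyers pay.
Supply in terms of Pb becomes Qs = -632 + 6(Pb + 46) = -356 + 6Pb. Setting this equal to demand: 1162 - 5.5Pb = -356 + 6Pb, so Pb = 132.
Sellers receive Ps = 132 + 46 = 178; Q' = 1162 − 5.5·132 = 436.
The subsidy expands output by 436 − 304 = 132 past the efficient level; on those units the gap between marginal cost and willingness to pay runs from 0 up to 46.
DWL = ½ × 46 × 132 = 3036.

Deadweight loss = 3036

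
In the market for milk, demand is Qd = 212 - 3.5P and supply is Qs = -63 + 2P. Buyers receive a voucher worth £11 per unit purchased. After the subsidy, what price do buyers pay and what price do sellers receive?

Pre-subsidy: 212 - 3.5P = -63 + 2P gives P* = 50, Q* = 37.
With the rebate, buyers effectively pay Pb = Ps − 11, where Ps is the price sellers receive.
Demand in terms of Ps becomes Qd = 212 − 3.5(Ps − 11) = 250.5 - 3.5Ps. Setting this equal to supply: 250.5 - 3.5Ps = -63 + 2Ps, so Ps = 57.
Buyers pay Pb = 57 − 11 = 46; Q' = -63 + 2·57 = 51.

Buyers pay £46; sellers receive £57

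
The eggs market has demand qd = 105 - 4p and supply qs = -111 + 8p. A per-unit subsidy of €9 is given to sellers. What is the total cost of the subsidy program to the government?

Pre-subsidy: 105 - 4p = -111 + 8p gives p* = 18, q* = 33.
With the subsidy, sellers receive ps = pb + 9 for each unit, where pb is the price buyers pay.
Supply in terms of pb becomes qs = -111 + 8(pb + 9) = -39 + 8pb. Setting this equal to demand: 105 - 4pb = -39 + 8pb, so pb = 12.
Sellers receive ps = 12 + 9 = 21; q' = 105 − 4·12 = 57.
Government outlay = subsidy × quantity = 9 × 57 = 513.

Government cost = €513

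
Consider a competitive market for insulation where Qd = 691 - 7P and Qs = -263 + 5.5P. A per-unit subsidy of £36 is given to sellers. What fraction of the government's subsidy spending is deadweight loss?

Pre-subsidy: 691 - 7P = -263 + 5.5P gives P* = 76.32, Q* = 156.76.
With the subsidy, sellers receive Ps = Pb + 36 for each unit, where Pb is the price buyers pay.
Supply in terms of Pb becomes Qs = -263 + 5.5(Pb + 36) = -65 + 5.5Pb. Setting this equal to demand: 691 - 7Pb = -65 + 5.5Pb, so Pb = 60.48.
Sellers receive Ps = 60.48 + 36 = 96.48; Q' = 691 − 7·60.48 = 267.64.
ΔCS = ½(156.76 + 267.64)(76.32 − 60.48) = 3361.248; ΔPS = ½(156.76 + 267.64)(96.48 − 76.32) = 4277.952.
Government spending = 36 × 267.64 = 9635.04.
DWL = ½ × 36 × (267.64 − 156.76) = 1995.84; fraction = 1995.84 / 9635.04 = 1386/6691.

DWL / government spending = 1386/6691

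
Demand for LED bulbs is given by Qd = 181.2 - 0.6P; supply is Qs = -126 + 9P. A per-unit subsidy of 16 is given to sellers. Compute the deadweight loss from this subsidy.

Deadweight loss = 72

Pre-subsidy: 181.2 - 0.6P = -126 + 9P gives P* = 32, Q* = 162.
With the subsidy, sellers receive Ps = Pb + 16 for each unit, where Pb is the price buyers pay.
Supply in terms of Pb becomes Qs = -126 + 9(Pb + 16) = 18 + 9Pb. Setting this equal to demand: 181.2 - 0.6Pb = 18 + 9Pb, so Pb = 17.
Sellers receive Ps = 17 + 16 = 33; Q' = 181.2 − 0.6·17 = 171.
The subsidy expands output by 171 − 162 = 9 past the efficient level; on those units the gap between marginal cost and willingness to pay runs from 0 up to 16.
DWL = ½ × 16 × 9 = 72.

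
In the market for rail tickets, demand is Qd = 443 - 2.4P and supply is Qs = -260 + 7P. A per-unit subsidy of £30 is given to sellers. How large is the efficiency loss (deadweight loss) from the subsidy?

Deadweight loss = 37800/47

Pre-subsidy: 443 - 2.4P = -260 + 7P gives P* = 3515/47, Q* = 12385/47.
With the subsidy, sellers receive Ps = Pb + 30 for each unit, where Pb is the price buyers pay.
Supply in terms of Pb becomes Qs = -260 + 7(Pb + 30) = -50 + 7Pb. Setting this equal to demand: 443 - 2.4Pb = -50 + 7Pb, so Pb = 2465/47.
Sellers receive Ps = 2465/47 + 30 = 3875/47; Q' = 443 − 2.4·(2465/47) = 14905/47.
The subsidy expands output by 14905/47 − 12385/47 = 2520/47 past the efficient level; on those units the gap between marginal cost and willingness to pay runs from 0 up to 30.
DWL = ½ × 30 × 2520/47 = 37800/47.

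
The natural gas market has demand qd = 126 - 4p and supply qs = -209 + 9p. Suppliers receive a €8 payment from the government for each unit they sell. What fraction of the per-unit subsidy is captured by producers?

Pre-subsidy: 126 - 4p = -209 + 9p gives p* = 335/13, q* = 298/13.
With the subsidy, sellers receive ps = pb + 8 for each unit, where pb is the price buyers pay.
Supply in terms of pb becomes qs = -209 + 9(pb + 8) = -137 + 9pb. Setting this equal to demand: 126 - 4pb = -137 + 9pb, so pb = 263/13.
Sellers receive ps = 263/13 + 8 = 367/13; q' = 126 − 4·(263/13) = 586/13.
Buyers' price falls by p* − pb = 335/13 − 263/13 = 72/13; sellers' price rises by ps − p* = 367/13 − 335/13 = 32/13.
So producers capture (32/13)/8 = 4/13 of each unit of subsidy.

Producer share = 4/13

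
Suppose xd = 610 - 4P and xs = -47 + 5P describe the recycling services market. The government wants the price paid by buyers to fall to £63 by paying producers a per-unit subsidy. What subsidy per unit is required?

Required subsidy s = £18 per unit

At a buyer price of 63, quantity demanded is 610 − 4·63 = 358.
Sellers supply 358 only when they receive Ps with -47 + 5·Ps = 358, i.e. Ps = 81.
s = Ps − Pb = 81 − 63 = 18.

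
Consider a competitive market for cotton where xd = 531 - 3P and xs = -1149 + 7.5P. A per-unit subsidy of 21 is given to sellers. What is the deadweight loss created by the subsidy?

Pre-subsidy: 531 - 3P = -1149 + 7.5P gives P* = 160, x* = 51.
With the subsidy, sellers receive Ps = Pb + 21 for each unit, where Pb is the price buyers pay.
Supply in terms of Pb becomes xs = -1149 + 7.5(Pb + 21) = -991.5 + 7.5Pb. Setting this equal to demand: 531 - 3Pb = -991.5 + 7.5Pb, so Pb = 145.
Sellers receive Ps = 145 + 21 = 166; x' = 531 − 3·145 = 96.
The subsidy expands output by 96 − 51 = 45 past the efficient level; on those units the gap between marginal cost and willingness to pay runs from 0 up to 21.
DWL = ½ × 21 × 45 = 472.5.

Deadweight loss = 472.5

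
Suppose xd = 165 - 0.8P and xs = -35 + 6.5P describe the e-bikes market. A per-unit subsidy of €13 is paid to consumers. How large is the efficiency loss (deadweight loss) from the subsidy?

Pre-subsidy: 165 - 0.8P = -35 + 6.5P gives P* = 2000/73, x* = 10445/73.
With the rebate, buyers effectively pay Pb = Ps − 13, where Ps is the price sellers receive.
Demand in terms of Ps becomes xd = 165 − 0.8(Ps − 13) = 175.4 - 0.8Ps. Setting this equal to supply: 175.4 - 0.8Ps = -35 + 6.5Ps, so Ps = 2104/73.
Buyers pay Pb = 2104/73 − 13 = 1155/73; x' = -35 + 6.5·(2104/73) = 11121/73.
The subsidy expands output by 11121/73 − 10445/73 = 676/73 past the efficient level; on those units the gap between marginal cost and willingness to pay runs from 0 up to 13.
DWL = ½ × 13 × 676/73 = 4394/73.

Deadweight loss = 4394/73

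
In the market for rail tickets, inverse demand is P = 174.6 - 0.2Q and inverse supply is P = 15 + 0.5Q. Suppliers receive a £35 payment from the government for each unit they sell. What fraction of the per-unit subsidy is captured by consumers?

Consumer share = 2/7

Pre-subsidy: 174.6 - 0.2Q = 15 + 0.5Q gives Q* = 228 and P* = 129.
With the subsidy, sellers receive Ps = Pb + 35 for each unit, where Pb is the price buyers pay.
On the curves, Pb = 174.6 - 0.2Q and Ps = 15 + 0.5Q; the wedge Ps − Pb = 35 gives 15 + 0.5Q − (174.6 - 0.2Q) = 35, so Q' = 278.
Then Pb = 174.6 − 0.2·278 = 119 and Ps = 15 + 0.5·278 = 154.
Buyers' price falls by P* − Pb = 129 − 119 = 10; sellers' price rises by Ps − P* = 154 − 129 = 25.
So consumers capture 10/35 = 2/7 of each unit of subsidy.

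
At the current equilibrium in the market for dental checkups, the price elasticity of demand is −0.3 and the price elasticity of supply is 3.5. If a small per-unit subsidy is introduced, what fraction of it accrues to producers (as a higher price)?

For a small subsidy around the equilibrium, the benefit split depends on the relative slopes, which at a point are proportional to the elasticities.
Buyer share = εs/(εs + |εd|) = 3.5/(3.5 + 0.3) = 35/38; seller share = |εd|/(εs + |εd|) = 3/38.
So producers capture 3/38 of the subsidy.

Producer share = 3/38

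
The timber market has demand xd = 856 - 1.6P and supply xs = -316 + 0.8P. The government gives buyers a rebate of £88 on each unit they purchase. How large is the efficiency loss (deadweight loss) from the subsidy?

Pre-subsidy: 856 - 1.6P = -316 + 0.8P gives P* = 1465/3, x* = 224/3.
With the rebate, buyers effectively pay Pb = Ps − 88, where Ps is the price sellers receive.
Demand in terms of Ps becomes xd = 856 − 1.6(Ps − 88) = 996.8 - 1.6Ps. Setting this equal to supply: 996.8 - 1.6Ps = -316 + 0.8Ps, so Ps = 547.
Buyers pay Pb = 547 − 88 = 459; x' = -316 + 0.8·547 = 121.6.
The subsidy expands output by 121.6 − 224/3 = 704/15 past the efficient level; on those units the gap between marginal cost and willingness to pay runs from 0 up to 88.
DWL = ½ × 88 × 704/15 = 30976/15.

Deadweight loss = 30976/15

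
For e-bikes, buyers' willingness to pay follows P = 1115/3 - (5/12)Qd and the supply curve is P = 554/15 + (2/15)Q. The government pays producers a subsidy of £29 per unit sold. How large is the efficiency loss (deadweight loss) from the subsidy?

Deadweight loss = 8410/11

Pre-subsidy: 1115/3 - (5/12)Q = 554/15 + (2/15)Q gives Q* = 20084/33 and P* = 11690/99.
With the subsidy, sellers receive Ps = Pb + 29 for each unit, where Pb is the price buyers pay.
On the curves, Pb = 1115/3 - (5/12)Q and Ps = 554/15 + (2/15)Q; the wedge Ps − Pb = 29 gives 554/15 + (2/15)Q − (1115/3 - (5/12)Q) = 29, so Q' = 1984/3.
Then Pb = 1115/3 − (5/12)·(1984/3) = 865/9 and Ps = 554/15 + (2/15)·(1984/3) = 1126/9.
The subsidy expands output by 1984/3 − 20084/33 = 580/11 past the efficient level; on those units the gap between marginal cost and willingness to pay runs from 0 up to 29.
DWL = ½ × 29 × 580/11 = 8410/11.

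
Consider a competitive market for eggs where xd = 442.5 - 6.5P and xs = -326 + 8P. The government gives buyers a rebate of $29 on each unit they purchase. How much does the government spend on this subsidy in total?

Government cost = $5858

Pre-subsidy: 442.5 - 6.5P = -326 + 8P gives P* = 53, x* = 98.
With the rebate, buyers effectively pay Pb = Ps − 29, where Ps is the price sellers receive.
Demand in terms of Ps becomes xd = 442.5 − 6.5(Ps − 29) = 631 - 6.5Ps. Setting this equal to supply: 631 - 6.5Ps = -326 + 8Ps, so Ps = 66.
Buyers pay Pb = 66 − 29 = 37; x' = -326 + 8·66 = 202.
Government outlay = subsidy × quantity = 29 × 202 = 5858.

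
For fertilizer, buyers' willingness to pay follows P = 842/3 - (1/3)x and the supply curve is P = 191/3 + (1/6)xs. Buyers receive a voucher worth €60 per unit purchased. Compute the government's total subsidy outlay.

Pre-subsidy: 842/3 - (1/3)x = 191/3 + (1/6)x gives x* = 434 and P* = 136.
With the rebate, buyers effectively pay Pb = Ps − 60, where Ps is the price sellers receive.
On the curves, Pb = 842/3 - (1/3)x and Ps = 191/3 + (1/6)x; the wedge Ps − Pb = 60 gives 191/3 + (1/6)x − (842/3 - (1/3)x) = 60, so x' = 554.
Then Pb = 842/3 − (1/3)·554 = 96 and Ps = 191/3 + (1/6)·554 = 156.
Government outlay = subsidy × quantity = 60 × 554 = 33240.

Government cost = €33240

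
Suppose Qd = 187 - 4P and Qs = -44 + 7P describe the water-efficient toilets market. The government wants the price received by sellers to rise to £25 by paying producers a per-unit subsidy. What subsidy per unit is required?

At a seller price of 25, quantity supplied is -44 + 7·25 = 131.
Buyers absorb 131 only when they pay Pb with 187 − 4·Pb = 131, i.e. Pb = 14.
s = Ps − Pb = 25 − 14 = 11.

Required subsidy s = £11 per unit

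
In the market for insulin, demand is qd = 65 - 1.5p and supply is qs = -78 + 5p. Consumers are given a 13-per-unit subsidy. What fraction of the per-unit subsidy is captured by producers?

Producer share = 3/13

Pre-subsidy: 65 - 1.5p = -78 + 5p gives p* = 22, q* = 32.
With the rebate, buyers effectively pay pb = ps − 13, where ps is the price sellers receive.
Demand in terms of ps becomes qd = 65 − 1.5(ps − 13) = 84.5 - 1.5ps. Setting this equal to supply: 84.5 - 1.5ps = -78 + 5ps, so ps = 25.
Buyers pay pb = 25 − 13 = 12; q' = -78 + 5·25 = 47.
Buyers' price falls by p* − pb = 22 − 12 = 10; sellers' price rises by ps − p* = 25 − 22 = 3.
So producers capture 3/13 = 3/13 of each unit of subsidy.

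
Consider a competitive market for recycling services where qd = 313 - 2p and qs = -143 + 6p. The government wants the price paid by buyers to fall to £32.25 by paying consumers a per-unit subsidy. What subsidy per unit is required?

At a buyer price of 32.25, quantity demanded is 313 − 2·32.25 = 248.5.
Sellers supply 248.5 only when they receive ps with -143 + 6·ps = 248.5, i.e. ps = 65.25.
s = ps − pb = 65.25 − 32.25 = 33.

Required subsidy s = £33 per unit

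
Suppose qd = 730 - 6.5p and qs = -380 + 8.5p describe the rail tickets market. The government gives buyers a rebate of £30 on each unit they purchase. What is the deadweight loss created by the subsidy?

Pre-subsidy: 730 - 6.5p = -380 + 8.5p gives p* = 74, q* = 249.
With the rebate, buyers effectively pay pb = ps − 30, where ps is the price sellers receive.
Demand in terms of ps becomes qd = 730 − 6.5(ps − 30) = 925 - 6.5ps. Setting this equal to supply: 925 - 6.5ps = -380 + 8.5ps, so ps = 87.
Buyers pay pb = 87 − 30 = 57; q' = -380 + 8.5·87 = 359.5.
The subsidy expands output by 359.5 − 249 = 110.5 past the efficient level; on those units the gap between marginal cost and willingness to pay runs from 0 up to 30.
DWL = ½ × 30 × 110.5 = 1657.5.

Deadweight loss = £1657.5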